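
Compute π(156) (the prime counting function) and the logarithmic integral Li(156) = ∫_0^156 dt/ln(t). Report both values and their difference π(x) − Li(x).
π(156) = 36;  Li(156) ≈ 41.70;  π(x) − Li(x) ≈ -5.70.

Direct count of primes ≤ 156 gives π(156) = 36. Numerical evaluation of the logarithmic integral gives Li(156) ≈ 41.70. The difference π(x) − Li(x) ≈ -5.70 is typically negative for small/moderate x (Li(x) overestimates), though Littlewood's theorem shows this sign changes infinitely often.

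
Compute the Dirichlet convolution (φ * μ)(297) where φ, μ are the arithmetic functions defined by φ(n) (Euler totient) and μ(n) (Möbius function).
(φ * μ)(297) = 108

Divisors of 297: [1, 3, 9, 11, 27, 33, 99, 297]. For each d | 297:
  d = 1: φ(1) · μ(297/1) = 1 · 0 = 0
  d = 3: φ(3) · μ(297/3) = 2 · 0 = 0
  d = 9: φ(9) · μ(297/9) = 6 · 1 = 6
  d = 11: φ(11) · μ(297/11) = 10 · 0 = 0
  d = 27: φ(27) · μ(297/27) = 18 · -1 = -18
  d = 33: φ(33) · μ(297/33) = 20 · 0 = 0
  d = 99: φ(99) · μ(297/99) = 60 · -1 = -60
  d = 297: φ(297) · μ(297/297) = 180 · 1 = 180
Summing: (φ * μ)(297) = 0 + 0 + 6 + 0 + -18 + 0 + -60 + 180 = 108.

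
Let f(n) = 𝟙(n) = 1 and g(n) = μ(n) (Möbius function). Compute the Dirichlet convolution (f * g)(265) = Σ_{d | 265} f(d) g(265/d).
(𝟙 * μ)(265) = 0

Divisors of 265: [1, 5, 53, 265]. For each d | 265:
  d = 1: 𝟙(1) · μ(265/1) = 1 · 1 = 1
  d = 5: 𝟙(5) · μ(265/5) = 1 · -1 = -1
  d = 53: 𝟙(53) · μ(265/53) = 1 · -1 = -1
  d = 265: 𝟙(265) · μ(265/265) = 1 · 1 = 1
Summing: (𝟙 * μ)(265) = 1 + -1 + -1 + 1 = 0.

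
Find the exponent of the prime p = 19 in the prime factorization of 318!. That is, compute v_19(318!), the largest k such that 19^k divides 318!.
v_19(318!) = 16

Legendre's formula: v_p(n!) = Σ_{k ≥ 1} ⌊n / p^k⌋. For p = 19, n = 318, the terms are:
  ⌊318/19^1⌋ = ⌊318/19⌋ = 16
(the next term ⌊318/19^2⌋ = 0, terminating the sum). Summing: v_19(318!) = 16 = 16.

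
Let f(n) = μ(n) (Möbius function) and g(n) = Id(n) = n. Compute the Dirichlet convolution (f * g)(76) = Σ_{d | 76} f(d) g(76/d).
(μ * Id)(76) = 36

Divisors of 76: [1, 2, 4, 19, 38, 76]. For each d | 76:
  d = 1: μ(1) · Id(76/1) = 1 · 76 = 76
  d = 2: μ(2) · Id(76/2) = -1 · 38 = -38
  d = 4: μ(4) · Id(76/4) = 0 · 19 = 0
  d = 19: μ(19) · Id(76/19) = -1 · 4 = -4
  d = 38: μ(38) · Id(76/38) = 1 · 2 = 2
  d = 76: μ(76) · Id(76/76) = 0 · 1 = 0
Summing: (μ * Id)(76) = 76 + -38 + 0 + -4 + 2 + 0 = 36.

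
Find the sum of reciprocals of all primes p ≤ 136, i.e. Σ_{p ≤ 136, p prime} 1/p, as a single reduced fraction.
Σ 1/p = 980956909242278731029785409368357903506317057050081/525896479052627740771371797072411912900610967452630

π(136) = 32, so the primes ≤ 136 are [2, 3, 5, 7, 11, 13, 17, 19, 23, 29, 31, 37, 41, 43, 47, 53, 59, 61, 67, 71, 73, 79, 83, 89, 97, 101, 103, 107, 109, 113, 127, 131]. Summing 1/p over these primes: 980956909242278731029785409368357903506317057050081/525896479052627740771371797072411912900610967452630 ≈ 1.8653. Mertens estimate ln ln(136) + 0.2615 ≈ 1.8533.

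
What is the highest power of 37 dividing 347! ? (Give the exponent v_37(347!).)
v_37(347!) = 9

Legendre's formula: v_p(n!) = Σ_{k ≥ 1} ⌊n / p^k⌋. For p = 37, n = 347, the terms are:
  ⌊347/37^1⌋ = ⌊347/37⌋ = 9
(the next term ⌊347/37^2⌋ = 0, terminating the sum). Summing: v_37(347!) = 9 = 9.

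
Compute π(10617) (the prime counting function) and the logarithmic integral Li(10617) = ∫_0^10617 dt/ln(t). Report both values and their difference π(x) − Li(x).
π(10617) = 1295;  Li(10617) ≈ 1312.91;  π(x) − Li(x) ≈ -17.91.

Direct count of primes ≤ 10617 gives π(10617) = 1295. Numerical evaluation of the logarithmic integral gives Li(10617) ≈ 1312.91. The difference π(x) − Li(x) ≈ -17.91 is typically negative for small/moderate x (Li(x) overestimates), though Littlewood's theorem shows this sign changes infinitely often.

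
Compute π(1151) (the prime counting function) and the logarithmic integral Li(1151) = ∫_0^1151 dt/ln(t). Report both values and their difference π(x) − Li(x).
π(1151) = 190;  Li(1151) ≈ 199.24;  π(x) − Li(x) ≈ -9.24.

Direct count of primes ≤ 1151 gives π(1151) = 190. Numerical evaluation of the logarithmic integral gives Li(1151) ≈ 199.24. The difference π(x) − Li(x) ≈ -9.24 is typically negative for small/moderate x (Li(x) overestimates), though Littlewood's theorem shows this sign changes infinitely often.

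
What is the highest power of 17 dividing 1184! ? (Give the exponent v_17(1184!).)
v_17(1184!) = 73

Legendre's formula: v_p(n!) = Σ_{k ≥ 1} ⌊n / p^k⌋. For p = 17, n = 1184, the terms are:
  ⌊1184/17^1⌋ = ⌊1184/17⌋ = 69
  ⌊1184/17^2⌋ = ⌊1184/289⌋ = 4
(the next term ⌊1184/17^3⌋ = 0, terminating the sum). Summing: v_17(1184!) = 69 + 4 = 73.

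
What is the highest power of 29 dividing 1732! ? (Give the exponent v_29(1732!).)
v_29(1732!) = 61

Legendre's formula: v_p(n!) = Σ_{k ≥ 1} ⌊n / p^k⌋. For p = 29, n = 1732, the terms are:
  ⌊1732/29^1⌋ = ⌊1732/29⌋ = 59
  ⌊1732/29^2⌋ = ⌊1732/841⌋ = 2
(the next term ⌊1732/29^3⌋ = 0, terminating the sum). Summing: v_29(1732!) = 59 + 2 = 61.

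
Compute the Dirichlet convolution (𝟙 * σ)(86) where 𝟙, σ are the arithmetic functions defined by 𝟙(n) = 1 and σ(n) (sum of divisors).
(𝟙 * σ)(86) = 180

Divisors of 86: [1, 2, 43, 86]. For each d | 86:
  d = 1: 𝟙(1) · σ(86/1) = 1 · 132 = 132
  d = 2: 𝟙(2) · σ(86/2) = 1 · 44 = 44
  d = 43: 𝟙(43) · σ(86/43) = 1 · 3 = 3
  d = 86: 𝟙(86) · σ(86/86) = 1 · 1 = 1
Summing: (𝟙 * σ)(86) = 132 + 44 + 3 + 1 = 180.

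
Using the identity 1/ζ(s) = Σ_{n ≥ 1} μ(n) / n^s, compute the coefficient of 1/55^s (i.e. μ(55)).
μ(55) = 1

Factor n = 55 = 5 · 11. μ(n) = 0 if any exponent ≥ 2 (not squarefree); otherwise μ(n) = (−1)^{ω(n)} where ω(n) is the number of distinct prime factors. Applying: μ(55) = 1.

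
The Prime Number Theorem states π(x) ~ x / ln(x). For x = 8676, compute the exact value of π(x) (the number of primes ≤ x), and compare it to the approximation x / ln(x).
π(8676) = 1079;  x/ln(x) ≈ 956.74;  relative error ≈ 11.33%.

Directly count primes up to 8676: π(8676) = 1079. The PNT approximation gives 8676/ln(8676) ≈ 8676/9.06832 ≈ 956.74. Relative error (π(x) − x/ln(x)) / π(x) ≈ 11.33%; the approximation is known to undercount slightly (Li(x) is a better estimate).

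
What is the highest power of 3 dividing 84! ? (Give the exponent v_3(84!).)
v_3(84!) = 41

Legendre's formula: v_p(n!) = Σ_{k ≥ 1} ⌊n / p^k⌋. For p = 3, n = 84, the terms are:
  ⌊84/3^1⌋ = ⌊84/3⌋ = 28
  ⌊84/3^2⌋ = ⌊84/9⌋ = 9
  ⌊84/3^3⌋ = ⌊84/27⌋ = 3
  ⌊84/3^4⌋ = ⌊84/81⌋ = 1
(the next term ⌊84/3^5⌋ = 0, terminating the sum). Summing: v_3(84!) = 28 + 9 + 3 + 1 = 41.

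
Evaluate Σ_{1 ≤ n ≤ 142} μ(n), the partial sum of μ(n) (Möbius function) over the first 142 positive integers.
Σ_{n ≤ 142} μ(n) = -2

Compute μ(n) for each 1 ≤ n ≤ 142: μ(1) = 1, μ(2) = -1, μ(3) = -1, μ(4) = 0, μ(5) = -1, μ(6) = 1, μ(7) = -1, μ(8) = 0, μ(9) = 0, μ(10) = 1, μ(11) = -1, μ(12) = 0, μ(13) = -1, μ(14) = 1, μ(15) = 1, μ(16) = 0, μ(17) = -1, μ(18) = 0, μ(19) = -1, μ(20) = 0, μ(21) = 1, μ(22) = 1, μ(23) = -1, μ(24) = 0, μ(25) = 0, μ(26) = 1, μ(27) = 0, μ(28) = 0, μ(29) = -1, μ(30) = -1, μ(31) = -1, μ(32) = 0, μ(33) = 1, μ(34) = 1, μ(35) = 1, μ(36) = 0, μ(37) = -1, μ(38) = 1, μ(39) = 1, μ(40) = 0, μ(41) = -1, μ(42) = -1, μ(43) = -1, μ(44) = 0, μ(45) = 0, μ(46) = 1, μ(47) = -1, μ(48) = 0, μ(49) = 0, μ(50) = 0, μ(51) = 1, μ(52) = 0, μ(53) = -1, μ(54) = 0, μ(55) = 1, μ(56) = 0, μ(57) = 1, μ(58) = 1, μ(59) = -1, μ(60) = 0, μ(61) = -1, μ(62) = 1, μ(63) = 0, μ(64) = 0, μ(65) = 1, μ(66) = -1, μ(67) = -1, μ(68) = 0, μ(69) = 1, μ(70) = -1, μ(71) = -1, μ(72) = 0, μ(73) = -1, μ(74) = 1, μ(75) = 0, μ(76) = 0, μ(77) = 1, μ(78) = -1, μ(79) = -1, μ(80) = 0, μ(81) = 0, μ(82) = 1, μ(83) = -1, μ(84) = 0, μ(85) = 1, μ(86) = 1, μ(87) = 1, μ(88) = 0, μ(89) = -1, μ(90) = 0, μ(91) = 1, μ(92) = 0, μ(93) = 1, μ(94) = 1, μ(95) = 1, μ(96) = 0, μ(97) = -1, μ(98) = 0, μ(99) = 0, μ(100) = 0, μ(101) = -1, μ(102) = -1, μ(103) = -1, μ(104) = 0, μ(105) = -1, μ(106) = 1, μ(107) = -1, μ(108) = 0, μ(109) = -1, μ(110) = -1, μ(111) = 1, μ(112) = 0, μ(113) = -1, μ(114) = -1, μ(115) = 1, μ(116) = 0, μ(117) = 0, μ(118) = 1, μ(119) = 1, μ(120) = 0, μ(121) = 0, μ(122) = 1, μ(123) = 1, μ(124) = 0, μ(125) = 0, μ(126) = 0, μ(127) = -1, μ(128) = 0, μ(129) = 1, μ(130) = -1, μ(131) = -1, μ(132) = 0, μ(133) = 1, μ(134) = 1, μ(135) = 0, μ(136) = 0, μ(137) = -1, μ(138) = -1, μ(139) = -1, μ(140) = 0, μ(141) = 1, μ(142) = 1. Summing all 142 values: -2. (Mertens function M(x) = Σ_{n ≤ x} μ(n); on average M(x) should be small (PNT ⟺ M(x) = o(x)).)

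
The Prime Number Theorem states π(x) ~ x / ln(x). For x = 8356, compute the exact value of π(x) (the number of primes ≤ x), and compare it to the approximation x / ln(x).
π(8356) = 1046;  x/ln(x) ≈ 925.28;  relative error ≈ 11.54%.

Directly count primes up to 8356: π(8356) = 1046. The PNT approximation gives 8356/ln(8356) ≈ 8356/9.03074 ≈ 925.28. Relative error (π(x) − x/ln(x)) / π(x) ≈ 11.54%; the approximation is known to undercount slightly (Li(x) is a better estimate).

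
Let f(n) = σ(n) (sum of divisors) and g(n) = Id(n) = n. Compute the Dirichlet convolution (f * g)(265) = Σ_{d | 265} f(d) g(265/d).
(σ * Id)(265) = 1177

Divisors of 265: [1, 5, 53, 265]. For each d | 265:
  d = 1: σ(1) · Id(265/1) = 1 · 265 = 265
  d = 5: σ(5) · Id(265/5) = 6 · 53 = 318
  d = 53: σ(53) · Id(265/53) = 54 · 5 = 270
  d = 265: σ(265) · Id(265/265) = 324 · 1 = 324
Summing: (σ * Id)(265) = 265 + 318 + 270 + 324 = 1177.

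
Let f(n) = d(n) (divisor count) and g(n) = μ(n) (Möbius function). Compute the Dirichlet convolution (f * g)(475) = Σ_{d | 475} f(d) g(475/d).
(d * μ)(475) = 1

Divisors of 475: [1, 5, 19, 25, 95, 475]. For each d | 475:
  d = 1: d(1) · μ(475/1) = 1 · 0 = 0
  d = 5: d(5) · μ(475/5) = 2 · 1 = 2
  d = 19: d(19) · μ(475/19) = 2 · 0 = 0
  d = 25: d(25) · μ(475/25) = 3 · -1 = -3
  d = 95: d(95) · μ(475/95) = 4 · -1 = -4
  d = 475: d(475) · μ(475/475) = 6 · 1 = 6
Summing: (d * μ)(475) = 0 + 2 + 0 + -3 + -4 + 6 = 1.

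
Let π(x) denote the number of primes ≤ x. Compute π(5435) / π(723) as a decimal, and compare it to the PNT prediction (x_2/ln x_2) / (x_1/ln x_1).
π(5435)/π(723) = 717/128 ≈ 5.6016;  PNT prediction ≈ 5.7542.

π(723) = 128 and π(5435) = 717, so π(5435)/π(723) ≈ 5.6016. The PNT-predicted ratio is (5435/ln(5435)) / (723/ln(723)) ≈ 5.7542. The two agree to within a few percent, as expected.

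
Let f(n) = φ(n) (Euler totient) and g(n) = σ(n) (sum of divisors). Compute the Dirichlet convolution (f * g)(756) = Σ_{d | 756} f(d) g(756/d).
(φ * σ)(756) = 18144

Divisors of 756: [1, 2, 3, 4, 6, 7, 9, 12, 14, 18, 21, 27, 28, 36, 42, 54, 63, 84, 108, 126, 189, 252, 378, 756]. For each d | 756:
  d = 1: φ(1) · σ(756/1) = 1 · 2240 = 2240
  d = 2: φ(2) · σ(756/2) = 1 · 960 = 960
  d = 3: φ(3) · σ(756/3) = 2 · 728 = 1456
  d = 4: φ(4) · σ(756/4) = 2 · 320 = 640
  d = 6: φ(6) · σ(756/6) = 2 · 312 = 624
  d = 7: φ(7) · σ(756/7) = 6 · 280 = 1680
  d = 9: φ(9) · σ(756/9) = 6 · 224 = 1344
  d = 12: φ(12) · σ(756/12) = 4 · 104 = 416
  d = 14: φ(14) · σ(756/14) = 6 · 120 = 720
  d = 18: φ(18) · σ(756/18) = 6 · 96 = 576
  d = 21: φ(21) · σ(756/21) = 12 · 91 = 1092
  d = 27: φ(27) · σ(756/27) = 18 · 56 = 1008
  d = 28: φ(28) · σ(756/28) = 12 · 40 = 480
  d = 36: φ(36) · σ(756/36) = 12 · 32 = 384
  d = 42: φ(42) · σ(756/42) = 12 · 39 = 468
  d = 54: φ(54) · σ(756/54) = 18 · 24 = 432
  d = 63: φ(63) · σ(756/63) = 36 · 28 = 1008
  d = 84: φ(84) · σ(756/84) = 24 · 13 = 312
  d = 108: φ(108) · σ(756/108) = 36 · 8 = 288
  d = 126: φ(126) · σ(756/126) = 36 · 12 = 432
  d = 189: φ(189) · σ(756/189) = 108 · 7 = 756
  d = 252: φ(252) · σ(756/252) = 72 · 4 = 288
  d = 378: φ(378) · σ(756/378) = 108 · 3 = 324
  d = 756: φ(756) · σ(756/756) = 216 · 1 = 216
Summing: (φ * σ)(756) = 2240 + 960 + 1456 + 640 + 624 + 1680 + 1344 + 416 + 720 + 576 + 1092 + 1008 + 480 + 384 + 468 + 432 + 1008 + 312 + 288 + 432 + 756 + 288 + 324 + 216 = 18144.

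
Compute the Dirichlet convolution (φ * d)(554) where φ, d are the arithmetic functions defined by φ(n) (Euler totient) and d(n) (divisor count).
(φ * d)(554) = 834

Divisors of 554: [1, 2, 277, 554]. For each d | 554:
  d = 1: φ(1) · d(554/1) = 1 · 4 = 4
  d = 2: φ(2) · d(554/2) = 1 · 2 = 2
  d = 277: φ(277) · d(554/277) = 276 · 2 = 552
  d = 554: φ(554) · d(554/554) = 276 · 1 = 276
Summing: (φ * d)(554) = 4 + 2 + 552 + 276 = 834.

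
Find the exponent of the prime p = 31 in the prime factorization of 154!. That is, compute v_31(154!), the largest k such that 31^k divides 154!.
v_31(154!) = 4

Legendre's formula: v_p(n!) = Σ_{k ≥ 1} ⌊n / p^k⌋. For p = 31, n = 154, the terms are:
  ⌊154/31^1⌋ = ⌊154/31⌋ = 4
(the next term ⌊154/31^2⌋ = 0, terminating the sum). Summing: v_31(154!) = 4 = 4.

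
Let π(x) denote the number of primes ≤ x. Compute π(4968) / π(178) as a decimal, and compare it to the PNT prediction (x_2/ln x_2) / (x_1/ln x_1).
π(4968)/π(178) = 664/40 ≈ 16.6000;  PNT prediction ≈ 16.9931.

π(178) = 40 and π(4968) = 664, so π(4968)/π(178) ≈ 16.6000. The PNT-predicted ratio is (4968/ln(4968)) / (178/ln(178)) ≈ 16.9931. The two agree to within a few percent, as expected.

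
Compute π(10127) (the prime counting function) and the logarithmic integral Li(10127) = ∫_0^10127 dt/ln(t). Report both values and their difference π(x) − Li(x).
π(10127) = 1242;  Li(10127) ≈ 1259.92;  π(x) − Li(x) ≈ -17.92.

Direct count of primes ≤ 10127 gives π(10127) = 1242. Numerical evaluation of the logarithmic integral gives Li(10127) ≈ 1259.92. The difference π(x) − Li(x) ≈ -17.92 is typically negative for small/moderate x (Li(x) overestimates), though Littlewood's theorem shows this sign changes infinitely often.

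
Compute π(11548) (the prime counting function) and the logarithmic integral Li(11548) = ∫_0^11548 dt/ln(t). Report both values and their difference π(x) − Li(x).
π(11548) = 1390;  Li(11548) ≈ 1412.88;  π(x) − Li(x) ≈ -22.88.

Direct count of primes ≤ 11548 gives π(11548) = 1390. Numerical evaluation of the logarithmic integral gives Li(11548) ≈ 1412.88. The difference π(x) − Li(x) ≈ -22.88 is typically negative for small/moderate x (Li(x) overestimates), though Littlewood's theorem shows this sign changes infinitely often.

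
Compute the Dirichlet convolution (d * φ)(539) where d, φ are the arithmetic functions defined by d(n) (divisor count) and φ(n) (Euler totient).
(d * φ)(539) = 684

Divisors of 539: [1, 7, 11, 49, 77, 539]. For each d | 539:
  d = 1: d(1) · φ(539/1) = 1 · 420 = 420
  d = 7: d(7) · φ(539/7) = 2 · 60 = 120
  d = 11: d(11) · φ(539/11) = 2 · 42 = 84
  d = 49: d(49) · φ(539/49) = 3 · 10 = 30
  d = 77: d(77) · φ(539/77) = 4 · 6 = 24
  d = 539: d(539) · φ(539/539) = 6 · 1 = 6
Summing: (d * φ)(539) = 420 + 120 + 84 + 30 + 24 + 6 = 684.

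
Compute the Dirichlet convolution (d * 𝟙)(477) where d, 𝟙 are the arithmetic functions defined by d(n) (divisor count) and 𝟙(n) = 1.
(d * 𝟙)(477) = 18

Divisors of 477: [1, 3, 9, 53, 159, 477]. For each d | 477:
  d = 1: d(1) · 𝟙(477/1) = 1 · 1 = 1
  d = 3: d(3) · 𝟙(477/3) = 2 · 1 = 2
  d = 9: d(9) · 𝟙(477/9) = 3 · 1 = 3
  d = 53: d(53) · 𝟙(477/53) = 2 · 1 = 2
  d = 159: d(159) · 𝟙(477/159) = 4 · 1 = 4
  d = 477: d(477) · 𝟙(477/477) = 6 · 1 = 6
Summing: (d * 𝟙)(477) = 1 + 2 + 3 + 2 + 4 + 6 = 18.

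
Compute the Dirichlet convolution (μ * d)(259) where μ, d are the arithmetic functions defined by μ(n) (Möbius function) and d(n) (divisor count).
(μ * d)(259) = 1

Divisors of 259: [1, 7, 37, 259]. For each d | 259:
  d = 1: μ(1) · d(259/1) = 1 · 4 = 4
  d = 7: μ(7) · d(259/7) = -1 · 2 = -2
  d = 37: μ(37) · d(259/37) = -1 · 2 = -2
  d = 259: μ(259) · d(259/259) = 1 · 1 = 1
Summing: (μ * d)(259) = 4 + -2 + -2 + 1 = 1.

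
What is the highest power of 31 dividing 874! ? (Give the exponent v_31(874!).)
v_31(874!) = 28

Legendre's formula: v_p(n!) = Σ_{k ≥ 1} ⌊n / p^k⌋. For p = 31, n = 874, the terms are:
  ⌊874/31^1⌋ = ⌊874/31⌋ = 28
(the next term ⌊874/31^2⌋ = 0, terminating the sum). Summing: v_31(874!) = 28 = 28.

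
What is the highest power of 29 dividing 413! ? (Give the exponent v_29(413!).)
v_29(413!) = 14

Legendre's formula: v_p(n!) = Σ_{k ≥ 1} ⌊n / p^k⌋. For p = 29, n = 413, the terms are:
  ⌊413/29^1⌋ = ⌊413/29⌋ = 14
(the next term ⌊413/29^2⌋ = 0, terminating the sum). Summing: v_29(413!) = 14 = 14.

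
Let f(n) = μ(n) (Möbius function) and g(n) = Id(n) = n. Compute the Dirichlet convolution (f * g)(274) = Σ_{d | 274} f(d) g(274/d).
(μ * Id)(274) = 136

Divisors of 274: [1, 2, 137, 274]. For each d | 274:
  d = 1: μ(1) · Id(274/1) = 1 · 274 = 274
  d = 2: μ(2) · Id(274/2) = -1 · 137 = -137
  d = 137: μ(137) · Id(274/137) = -1 · 2 = -2
  d = 274: μ(274) · Id(274/274) = 1 · 1 = 1
Summing: (μ * Id)(274) = 274 + -137 + -2 + 1 = 136.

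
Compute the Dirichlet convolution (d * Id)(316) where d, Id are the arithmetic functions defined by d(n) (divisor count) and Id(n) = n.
(d * Id)(316) = 891

Divisors of 316: [1, 2, 4, 79, 158, 316]. For each d | 316:
  d = 1: d(1) · Id(316/1) = 1 · 316 = 316
  d = 2: d(2) · Id(316/2) = 2 · 158 = 316
  d = 4: d(4) · Id(316/4) = 3 · 79 = 237
  d = 79: d(79) · Id(316/79) = 2 · 4 = 8
  d = 158: d(158) · Id(316/158) = 4 · 2 = 8
  d = 316: d(316) · Id(316/316) = 6 · 1 = 6
Summing: (d * Id)(316) = 316 + 316 + 237 + 8 + 8 + 6 = 891.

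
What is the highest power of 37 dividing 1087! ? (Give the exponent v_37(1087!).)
v_37(1087!) = 29

Legendre's formula: v_p(n!) = Σ_{k ≥ 1} ⌊n / p^k⌋. For p = 37, n = 1087, the terms are:
  ⌊1087/37^1⌋ = ⌊1087/37⌋ = 29
(the next term ⌊1087/37^2⌋ = 0, terminating the sum). Summing: v_37(1087!) = 29 = 29.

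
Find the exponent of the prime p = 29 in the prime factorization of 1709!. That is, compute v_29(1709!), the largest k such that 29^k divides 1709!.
v_29(1709!) = 60

Legendre's formula: v_p(n!) = Σ_{k ≥ 1} ⌊n / p^k⌋. For p = 29, n = 1709, the terms are:
  ⌊1709/29^1⌋ = ⌊1709/29⌋ = 58
  ⌊1709/29^2⌋ = ⌊1709/841⌋ = 2
(the next term ⌊1709/29^3⌋ = 0, terminating the sum). Summing: v_29(1709!) = 58 + 2 = 60.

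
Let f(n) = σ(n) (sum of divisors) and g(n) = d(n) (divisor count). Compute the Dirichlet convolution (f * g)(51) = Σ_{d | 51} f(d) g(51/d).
(σ * d)(51) = 120

Divisors of 51: [1, 3, 17, 51]. For each d | 51:
  d = 1: σ(1) · d(51/1) = 1 · 4 = 4
  d = 3: σ(3) · d(51/3) = 4 · 2 = 8
  d = 17: σ(17) · d(51/17) = 18 · 2 = 36
  d = 51: σ(51) · d(51/51) = 72 · 1 = 72
Summing: (σ * d)(51) = 4 + 8 + 36 + 72 = 120.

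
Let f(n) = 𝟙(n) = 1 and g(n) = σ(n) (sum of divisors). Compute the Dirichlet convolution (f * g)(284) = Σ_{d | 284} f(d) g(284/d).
(𝟙 * σ)(284) = 803

Divisors of 284: [1, 2, 4, 71, 142, 284]. For each d | 284:
  d = 1: 𝟙(1) · σ(284/1) = 1 · 504 = 504
  d = 2: 𝟙(2) · σ(284/2) = 1 · 216 = 216
  d = 4: 𝟙(4) · σ(284/4) = 1 · 72 = 72
  d = 71: 𝟙(71) · σ(284/71) = 1 · 7 = 7
  d = 142: 𝟙(142) · σ(284/142) = 1 · 3 = 3
  d = 284: 𝟙(284) · σ(284/284) = 1 · 1 = 1
Summing: (𝟙 * σ)(284) = 504 + 216 + 72 + 7 + 3 + 1 = 803.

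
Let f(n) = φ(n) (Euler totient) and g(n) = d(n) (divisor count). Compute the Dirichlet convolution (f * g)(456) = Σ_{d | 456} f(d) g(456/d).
(φ * d)(456) = 1200

Divisors of 456: [1, 2, 3, 4, 6, 8, 12, 19, 24, 38, 57, 76, 114, 152, 228, 456]. For each d | 456:
  d = 1: φ(1) · d(456/1) = 1 · 16 = 16
  d = 2: φ(2) · d(456/2) = 1 · 12 = 12
  d = 3: φ(3) · d(456/3) = 2 · 8 = 16
  d = 4: φ(4) · d(456/4) = 2 · 8 = 16
  d = 6: φ(6) · d(456/6) = 2 · 6 = 12
  d = 8: φ(8) · d(456/8) = 4 · 4 = 16
  d = 12: φ(12) · d(456/12) = 4 · 4 = 16
  d = 19: φ(19) · d(456/19) = 18 · 8 = 144
  d = 24: φ(24) · d(456/24) = 8 · 2 = 16
  d = 38: φ(38) · d(456/38) = 18 · 6 = 108
  d = 57: φ(57) · d(456/57) = 36 · 4 = 144
  d = 76: φ(76) · d(456/76) = 36 · 4 = 144
  d = 114: φ(114) · d(456/114) = 36 · 3 = 108
  d = 152: φ(152) · d(456/152) = 72 · 2 = 144
  d = 228: φ(228) · d(456/228) = 72 · 2 = 144
  d = 456: φ(456) · d(456/456) = 144 · 1 = 144
Summing: (φ * d)(456) = 16 + 12 + 16 + 16 + 12 + 16 + 16 + 144 + 16 + 108 + 144 + 144 + 108 + 144 + 144 + 144 = 1200.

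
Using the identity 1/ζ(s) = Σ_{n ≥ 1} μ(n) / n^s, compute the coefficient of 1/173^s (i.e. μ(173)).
μ(173) = -1

Factor n = 173 = 173. μ(n) = 0 if any exponent ≥ 2 (not squarefree); otherwise μ(n) = (−1)^{ω(n)} where ω(n) is the number of distinct prime factors. Applying: μ(173) = -1.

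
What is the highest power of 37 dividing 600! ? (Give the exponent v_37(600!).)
v_37(600!) = 16

Legendre's formula: v_p(n!) = Σ_{k ≥ 1} ⌊n / p^k⌋. For p = 37, n = 600, the terms are:
  ⌊600/37^1⌋ = ⌊600/37⌋ = 16
(the next term ⌊600/37^2⌋ = 0, terminating the sum). Summing: v_37(600!) = 16 = 16.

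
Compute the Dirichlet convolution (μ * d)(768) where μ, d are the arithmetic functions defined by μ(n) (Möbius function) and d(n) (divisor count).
(μ * d)(768) = 1

Divisors of 768: [1, 2, 3, 4, 6, 8, 12, 16, 24, 32, 48, 64, 96, 128, 192, 256, 384, 768]. For each d | 768:
  d = 1: μ(1) · d(768/1) = 1 · 18 = 18
  d = 2: μ(2) · d(768/2) = -1 · 16 = -16
  d = 3: μ(3) · d(768/3) = -1 · 9 = -9
  d = 4: μ(4) · d(768/4) = 0 · 14 = 0
  d = 6: μ(6) · d(768/6) = 1 · 8 = 8
  d = 8: μ(8) · d(768/8) = 0 · 12 = 0
  d = 12: μ(12) · d(768/12) = 0 · 7 = 0
  d = 16: μ(16) · d(768/16) = 0 · 10 = 0
  d = 24: μ(24) · d(768/24) = 0 · 6 = 0
  d = 32: μ(32) · d(768/32) = 0 · 8 = 0
  d = 48: μ(48) · d(768/48) = 0 · 5 = 0
  d = 64: μ(64) · d(768/64) = 0 · 6 = 0
  d = 96: μ(96) · d(768/96) = 0 · 4 = 0
  d = 128: μ(128) · d(768/128) = 0 · 4 = 0
  d = 192: μ(192) · d(768/192) = 0 · 3 = 0
  d = 256: μ(256) · d(768/256) = 0 · 2 = 0
  d = 384: μ(384) · d(768/384) = 0 · 2 = 0
  d = 768: μ(768) · d(768/768) = 0 · 1 = 0
Summing: (μ * d)(768) = 18 + -16 + -9 + 0 + 8 + 0 + 0 + 0 + 0 + 0 + 0 + 0 + 0 + 0 + 0 + 0 + 0 + 0 = 1.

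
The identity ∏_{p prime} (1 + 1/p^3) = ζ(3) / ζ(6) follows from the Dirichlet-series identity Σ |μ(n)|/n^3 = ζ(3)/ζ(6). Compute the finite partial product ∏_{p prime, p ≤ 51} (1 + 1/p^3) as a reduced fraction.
∏ = 8015182591485824614015950466842624/6783810016842653083409665472454505

The primes p ≤ 51 are [2, 3, 5, 7, 11, 13, 17, 19, 23, 29, 31, 37, 41, 43, 47]. For each, (1 + 1/p^3) = (p^3 + 1)/p^3. Multiplying these fractions over p ∈ [2, 3, 5, 7, 11, 13, 17, 19, 23, 29, 31, 37, 41, 43, 47] gives 8015182591485824614015950466842624/6783810016842653083409665472454505. (In the limit P → ∞ this tends to ζ(3)/ζ(6).)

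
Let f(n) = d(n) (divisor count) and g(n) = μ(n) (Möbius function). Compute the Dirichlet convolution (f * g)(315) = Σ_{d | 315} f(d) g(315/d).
(d * μ)(315) = 1

Divisors of 315: [1, 3, 5, 7, 9, 15, 21, 35, 45, 63, 105, 315]. For each d | 315:
  d = 1: d(1) · μ(315/1) = 1 · 0 = 0
  d = 3: d(3) · μ(315/3) = 2 · -1 = -2
  d = 5: d(5) · μ(315/5) = 2 · 0 = 0
  d = 7: d(7) · μ(315/7) = 2 · 0 = 0
  d = 9: d(9) · μ(315/9) = 3 · 1 = 3
  d = 15: d(15) · μ(315/15) = 4 · 1 = 4
  d = 21: d(21) · μ(315/21) = 4 · 1 = 4
  d = 35: d(35) · μ(315/35) = 4 · 0 = 0
  d = 45: d(45) · μ(315/45) = 6 · -1 = -6
  d = 63: d(63) · μ(315/63) = 6 · -1 = -6
  d = 105: d(105) · μ(315/105) = 8 · -1 = -8
  d = 315: d(315) · μ(315/315) = 12 · 1 = 12
Summing: (d * μ)(315) = 0 + -2 + 0 + 0 + 3 + 4 + 4 + 0 + -6 + -6 + -8 + 12 = 1.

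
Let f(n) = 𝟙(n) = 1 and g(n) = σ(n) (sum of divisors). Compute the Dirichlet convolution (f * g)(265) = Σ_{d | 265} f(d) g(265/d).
(𝟙 * σ)(265) = 385

Divisors of 265: [1, 5, 53, 265]. For each d | 265:
  d = 1: 𝟙(1) · σ(265/1) = 1 · 324 = 324
  d = 5: 𝟙(5) · σ(265/5) = 1 · 54 = 54
  d = 53: 𝟙(53) · σ(265/53) = 1 · 6 = 6
  d = 265: 𝟙(265) · σ(265/265) = 1 · 1 = 1
Summing: (𝟙 * σ)(265) = 324 + 54 + 6 + 1 = 385.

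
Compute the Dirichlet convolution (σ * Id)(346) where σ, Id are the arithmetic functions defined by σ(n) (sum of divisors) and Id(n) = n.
(σ * Id)(346) = 1735

Divisors of 346: [1, 2, 173, 346]. For each d | 346:
  d = 1: σ(1) · Id(346/1) = 1 · 346 = 346
  d = 2: σ(2) · Id(346/2) = 3 · 173 = 519
  d = 173: σ(173) · Id(346/173) = 174 · 2 = 348
  d = 346: σ(346) · Id(346/346) = 522 · 1 = 522
Summing: (σ * Id)(346) = 346 + 519 + 348 + 522 = 1735.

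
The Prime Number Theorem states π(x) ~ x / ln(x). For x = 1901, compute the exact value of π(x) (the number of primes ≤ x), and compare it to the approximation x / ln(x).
π(1901) = 291;  x/ln(x) ≈ 251.78;  relative error ≈ 13.48%.

Directly count primes up to 1901: π(1901) = 291. The PNT approximation gives 1901/ln(1901) ≈ 1901/7.55014 ≈ 251.78. Relative error (π(x) − x/ln(x)) / π(x) ≈ 13.48%; the approximation is known to undercount slightly (Li(x) is a better estimate).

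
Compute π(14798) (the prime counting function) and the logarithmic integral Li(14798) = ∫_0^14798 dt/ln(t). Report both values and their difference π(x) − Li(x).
π(14798) = 1734;  Li(14798) ≈ 1755.60;  π(x) − Li(x) ≈ -21.60.

Direct count of primes ≤ 14798 gives π(14798) = 1734. Numerical evaluation of the logarithmic integral gives Li(14798) ≈ 1755.60. The difference π(x) − Li(x) ≈ -21.60 is typically negative for small/moderate x (Li(x) overestimates), though Littlewood's theorem shows this sign changes infinitely often.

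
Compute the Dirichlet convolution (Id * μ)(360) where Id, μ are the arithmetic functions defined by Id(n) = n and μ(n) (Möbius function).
(Id * μ)(360) = 96

Divisors of 360: [1, 2, 3, 4, 5, 6, 8, 9, 10, 12, 15, 18, 20, 24, 30, 36, 40, 45, 60, 72, 90, 120, 180, 360]. For each d | 360:
  d = 1: Id(1) · μ(360/1) = 1 · 0 = 0
  d = 2: Id(2) · μ(360/2) = 2 · 0 = 0
  d = 3: Id(3) · μ(360/3) = 3 · 0 = 0
  d = 4: Id(4) · μ(360/4) = 4 · 0 = 0
  d = 5: Id(5) · μ(360/5) = 5 · 0 = 0
  d = 6: Id(6) · μ(360/6) = 6 · 0 = 0
  d = 8: Id(8) · μ(360/8) = 8 · 0 = 0
  d = 9: Id(9) · μ(360/9) = 9 · 0 = 0
  d = 10: Id(10) · μ(360/10) = 10 · 0 = 0
  d = 12: Id(12) · μ(360/12) = 12 · -1 = -12
  d = 15: Id(15) · μ(360/15) = 15 · 0 = 0
  d = 18: Id(18) · μ(360/18) = 18 · 0 = 0
  d = 20: Id(20) · μ(360/20) = 20 · 0 = 0
  d = 24: Id(24) · μ(360/24) = 24 · 1 = 24
  d = 30: Id(30) · μ(360/30) = 30 · 0 = 0
  d = 36: Id(36) · μ(360/36) = 36 · 1 = 36
  d = 40: Id(40) · μ(360/40) = 40 · 0 = 0
  d = 45: Id(45) · μ(360/45) = 45 · 0 = 0
  d = 60: Id(60) · μ(360/60) = 60 · 1 = 60
  d = 72: Id(72) · μ(360/72) = 72 · -1 = -72
  d = 90: Id(90) · μ(360/90) = 90 · 0 = 0
  d = 120: Id(120) · μ(360/120) = 120 · -1 = -120
  d = 180: Id(180) · μ(360/180) = 180 · -1 = -180
  d = 360: Id(360) · μ(360/360) = 360 · 1 = 360
Summing: (Id * μ)(360) = 0 + 0 + 0 + 0 + 0 + 0 + 0 + 0 + 0 + -12 + 0 + 0 + 0 + 24 + 0 + 36 + 0 + 0 + 60 + -72 + 0 + -120 + -180 + 360 = 96.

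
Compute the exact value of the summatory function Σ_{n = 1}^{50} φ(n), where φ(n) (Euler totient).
Σ_{n ≤ 50} φ(n) = 774

Compute φ(n) for each 1 ≤ n ≤ 50: φ(1) = 1, φ(2) = 1, φ(3) = 2, φ(4) = 2, φ(5) = 4, φ(6) = 2, φ(7) = 6, φ(8) = 4, φ(9) = 6, φ(10) = 4, φ(11) = 10, φ(12) = 4, φ(13) = 12, φ(14) = 6, φ(15) = 8, φ(16) = 8, φ(17) = 16, φ(18) = 6, φ(19) = 18, φ(20) = 8, φ(21) = 12, φ(22) = 10, φ(23) = 22, φ(24) = 8, φ(25) = 20, φ(26) = 12, φ(27) = 18, φ(28) = 12, φ(29) = 28, φ(30) = 8, φ(31) = 30, φ(32) = 16, φ(33) = 20, φ(34) = 16, φ(35) = 24, φ(36) = 12, φ(37) = 36, φ(38) = 18, φ(39) = 24, φ(40) = 16, φ(41) = 40, φ(42) = 12, φ(43) = 42, φ(44) = 20, φ(45) = 24, φ(46) = 22, φ(47) = 46, φ(48) = 16, φ(49) = 42, φ(50) = 20. Summing all 50 values: 774. (Average order: Σ_{n ≤ x} φ(n) ~ (3/π²) x². For x = 50, (3/π²)·50² ≈ 759.91.)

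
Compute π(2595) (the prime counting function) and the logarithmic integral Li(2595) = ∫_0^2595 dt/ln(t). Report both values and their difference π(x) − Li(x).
π(2595) = 378;  Li(2595) ≈ 391.72;  π(x) − Li(x) ≈ -13.72.

Direct count of primes ≤ 2595 gives π(2595) = 378. Numerical evaluation of the logarithmic integral gives Li(2595) ≈ 391.72. The difference π(x) − Li(x) ≈ -13.72 is typically negative for small/moderate x (Li(x) overestimates), though Littlewood's theorem shows this sign changes infinitely often.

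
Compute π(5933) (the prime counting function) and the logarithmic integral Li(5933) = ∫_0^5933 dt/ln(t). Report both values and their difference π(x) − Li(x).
π(5933) = 779;  Li(5933) ≈ 792.71;  π(x) − Li(x) ≈ -13.71.

Direct count of primes ≤ 5933 gives π(5933) = 779. Numerical evaluation of the logarithmic integral gives Li(5933) ≈ 792.71. The difference π(x) − Li(x) ≈ -13.71 is typically negative for small/moderate x (Li(x) overestimates), though Littlewood's theorem shows this sign changes infinitely often.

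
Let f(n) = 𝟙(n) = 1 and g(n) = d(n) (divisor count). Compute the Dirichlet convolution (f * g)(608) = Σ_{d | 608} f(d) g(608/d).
(𝟙 * d)(608) = 63

Divisors of 608: [1, 2, 4, 8, 16, 19, 32, 38, 76, 152, 304, 608]. For each d | 608:
  d = 1: 𝟙(1) · d(608/1) = 1 · 12 = 12
  d = 2: 𝟙(2) · d(608/2) = 1 · 10 = 10
  d = 4: 𝟙(4) · d(608/4) = 1 · 8 = 8
  d = 8: 𝟙(8) · d(608/8) = 1 · 6 = 6
  d = 16: 𝟙(16) · d(608/16) = 1 · 4 = 4
  d = 19: 𝟙(19) · d(608/19) = 1 · 6 = 6
  d = 32: 𝟙(32) · d(608/32) = 1 · 2 = 2
  d = 38: 𝟙(38) · d(608/38) = 1 · 5 = 5
  d = 76: 𝟙(76) · d(608/76) = 1 · 4 = 4
  d = 152: 𝟙(152) · d(608/152) = 1 · 3 = 3
  d = 304: 𝟙(304) · d(608/304) = 1 · 2 = 2
  d = 608: 𝟙(608) · d(608/608) = 1 · 1 = 1
Summing: (𝟙 * d)(608) = 12 + 10 + 8 + 6 + 4 + 6 + 2 + 5 + 4 + 3 + 2 + 1 = 63.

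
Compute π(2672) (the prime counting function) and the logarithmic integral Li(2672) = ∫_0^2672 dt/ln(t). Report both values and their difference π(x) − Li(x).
π(2672) = 387;  Li(2672) ≈ 401.50;  π(x) − Li(x) ≈ -14.50.

Direct count of primes ≤ 2672 gives π(2672) = 387. Numerical evaluation of the logarithmic integral gives Li(2672) ≈ 401.50. The difference π(x) − Li(x) ≈ -14.50 is typically negative for small/moderate x (Li(x) overestimates), though Littlewood's theorem shows this sign changes infinitely often.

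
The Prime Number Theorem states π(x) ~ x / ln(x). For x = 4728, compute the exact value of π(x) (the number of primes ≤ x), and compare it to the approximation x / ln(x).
π(4728) = 637;  x/ln(x) ≈ 558.78;  relative error ≈ 12.28%.

Directly count primes up to 4728: π(4728) = 637. The PNT approximation gives 4728/ln(4728) ≈ 4728/8.46126 ≈ 558.78. Relative error (π(x) − x/ln(x)) / π(x) ≈ 12.28%; the approximation is known to undercount slightly (Li(x) is a better estimate).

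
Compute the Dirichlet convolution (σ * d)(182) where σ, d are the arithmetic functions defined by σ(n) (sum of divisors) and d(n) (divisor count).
(σ * d)(182) = 800

Divisors of 182: [1, 2, 7, 13, 14, 26, 91, 182]. For each d | 182:
  d = 1: σ(1) · d(182/1) = 1 · 8 = 8
  d = 2: σ(2) · d(182/2) = 3 · 4 = 12
  d = 7: σ(7) · d(182/7) = 8 · 4 = 32
  d = 13: σ(13) · d(182/13) = 14 · 4 = 56
  d = 14: σ(14) · d(182/14) = 24 · 2 = 48
  d = 26: σ(26) · d(182/26) = 42 · 2 = 84
  d = 91: σ(91) · d(182/91) = 112 · 2 = 224
  d = 182: σ(182) · d(182/182) = 336 · 1 = 336
Summing: (σ * d)(182) = 8 + 12 + 32 + 56 + 48 + 84 + 224 + 336 = 800.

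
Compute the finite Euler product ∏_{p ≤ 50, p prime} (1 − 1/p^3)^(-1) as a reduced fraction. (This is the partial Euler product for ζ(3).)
∏ = 1417934272824755236225375034446860319/1179638474528270622029363943840940032

The primes p ≤ 50 are [2, 3, 5, 7, 11, 13, 17, 19, 23, 29, 31, 37, 41, 43, 47]. For each prime, (1 − 1/p^3)^(-1) = p^3 / (p^3 − 1). The product is (1 − 1/2^3)^(-1), (1 − 1/3^3)^(-1), (1 − 1/5^3)^(-1), (1 − 1/7^3)^(-1), (1 − 1/11^3)^(-1), (1 − 1/13^3)^(-1), (1 − 1/17^3)^(-1), (1 − 1/19^3)^(-1), (1 − 1/23^3)^(-1), (1 − 1/29^3)^(-1), (1 − 1/31^3)^(-1), (1 − 1/37^3)^(-1), (1 − 1/41^3)^(-1), (1 − 1/43^3)^(-1), (1 − 1/47^3)^(-1) = ∏ p^3 / (p^3 − 1) = 1417934272824755236225375034446860319/1179638474528270622029363943840940032.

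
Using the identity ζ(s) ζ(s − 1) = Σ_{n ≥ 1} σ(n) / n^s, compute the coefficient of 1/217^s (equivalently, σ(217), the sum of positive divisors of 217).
σ(217) = 256

In the product (Σ m^0/m^s)(Σ k / k^s) = Σ (Σ_{d | n} d) / n^s, the coefficient of 1/n^s is σ(n) = Σ_{d | n} d. For n = 217, divisors are [1, 7, 31, 217]; summing: σ(217) = 256.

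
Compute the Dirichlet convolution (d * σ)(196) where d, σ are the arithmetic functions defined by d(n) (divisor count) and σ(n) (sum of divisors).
(d * σ)(196) = 1216

Divisors of 196: [1, 2, 4, 7, 14, 28, 49, 98, 196]. For each d | 196:
  d = 1: d(1) · σ(196/1) = 1 · 399 = 399
  d = 2: d(2) · σ(196/2) = 2 · 171 = 342
  d = 4: d(4) · σ(196/4) = 3 · 57 = 171
  d = 7: d(7) · σ(196/7) = 2 · 56 = 112
  d = 14: d(14) · σ(196/14) = 4 · 24 = 96
  d = 28: d(28) · σ(196/28) = 6 · 8 = 48
  d = 49: d(49) · σ(196/49) = 3 · 7 = 21
  d = 98: d(98) · σ(196/98) = 6 · 3 = 18
  d = 196: d(196) · σ(196/196) = 9 · 1 = 9
Summing: (d * σ)(196) = 399 + 342 + 171 + 112 + 96 + 48 + 21 + 18 + 9 = 1216.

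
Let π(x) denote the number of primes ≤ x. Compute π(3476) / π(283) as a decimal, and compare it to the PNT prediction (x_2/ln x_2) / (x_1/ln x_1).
π(3476)/π(283) = 487/61 ≈ 7.9836;  PNT prediction ≈ 8.5043.

π(283) = 61 and π(3476) = 487, so π(3476)/π(283) ≈ 7.9836. The PNT-predicted ratio is (3476/ln(3476)) / (283/ln(283)) ≈ 8.5043. The two agree to within a few percent, as expected.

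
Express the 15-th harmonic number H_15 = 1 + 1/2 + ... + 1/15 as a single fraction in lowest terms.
H_15 = 1195757/360360

Direct summation: H_15 = 1 + 1/2 + ... + 1/15. The least common denominator is lcm(1, ..., 15) = 360360; over this denominator the numerator is 360360 + 180180 + 120120 + 90090 + 72072 + 60060 + 51480 + 45045 + 40040 + 36036 + 32760 + 30030 + 27720 + 25740 + 24024 = 1195757, so H_15 = 1195757/360360 (already in lowest terms) ≈ 3.31823. (The PNT-adjacent estimate ln(15) + γ ≈ 3.28527 matches within O(1/n).)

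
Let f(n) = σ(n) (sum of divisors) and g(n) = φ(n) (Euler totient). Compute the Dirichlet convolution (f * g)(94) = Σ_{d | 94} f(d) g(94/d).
(σ * φ)(94) = 376

Divisors of 94: [1, 2, 47, 94]. For each d | 94:
  d = 1: σ(1) · φ(94/1) = 1 · 46 = 46
  d = 2: σ(2) · φ(94/2) = 3 · 46 = 138
  d = 47: σ(47) · φ(94/47) = 48 · 1 = 48
  d = 94: σ(94) · φ(94/94) = 144 · 1 = 144
Summing: (σ * φ)(94) = 46 + 138 + 48 + 144 = 376.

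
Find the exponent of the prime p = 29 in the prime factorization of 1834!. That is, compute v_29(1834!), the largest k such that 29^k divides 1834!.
v_29(1834!) = 65

Legendre's formula: v_p(n!) = Σ_{k ≥ 1} ⌊n / p^k⌋. For p = 29, n = 1834, the terms are:
  ⌊1834/29^1⌋ = ⌊1834/29⌋ = 63
  ⌊1834/29^2⌋ = ⌊1834/841⌋ = 2
(the next term ⌊1834/29^3⌋ = 0, terminating the sum). Summing: v_29(1834!) = 63 + 2 = 65.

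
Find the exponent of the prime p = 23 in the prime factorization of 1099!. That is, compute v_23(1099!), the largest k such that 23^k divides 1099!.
v_23(1099!) = 49

Legendre's formula: v_p(n!) = Σ_{k ≥ 1} ⌊n / p^k⌋. For p = 23, n = 1099, the terms are:
  ⌊1099/23^1⌋ = ⌊1099/23⌋ = 47
  ⌊1099/23^2⌋ = ⌊1099/529⌋ = 2
(the next term ⌊1099/23^3⌋ = 0, terminating the sum). Summing: v_23(1099!) = 47 + 2 = 49.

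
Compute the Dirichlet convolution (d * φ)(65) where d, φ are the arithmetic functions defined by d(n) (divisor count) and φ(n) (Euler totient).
(d * φ)(65) = 84

Divisors of 65: [1, 5, 13, 65]. For each d | 65:
  d = 1: d(1) · φ(65/1) = 1 · 48 = 48
  d = 5: d(5) · φ(65/5) = 2 · 12 = 24
  d = 13: d(13) · φ(65/13) = 2 · 4 = 8
  d = 65: d(65) · φ(65/65) = 4 · 1 = 4
Summing: (d * φ)(65) = 48 + 24 + 8 + 4 = 84.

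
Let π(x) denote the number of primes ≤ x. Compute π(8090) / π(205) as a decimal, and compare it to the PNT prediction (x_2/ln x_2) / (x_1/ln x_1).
π(8090)/π(205) = 1017/46 ≈ 22.1087;  PNT prediction ≈ 23.3447.

π(205) = 46 and π(8090) = 1017, so π(8090)/π(205) ≈ 22.1087. The PNT-predicted ratio is (8090/ln(8090)) / (205/ln(205)) ≈ 23.3447. The two agree to within a few percent, as expected.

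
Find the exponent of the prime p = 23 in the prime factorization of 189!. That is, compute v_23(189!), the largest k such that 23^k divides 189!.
v_23(189!) = 8

Legendre's formula: v_p(n!) = Σ_{k ≥ 1} ⌊n / p^k⌋. For p = 23, n = 189, the terms are:
  ⌊189/23^1⌋ = ⌊189/23⌋ = 8
(the next term ⌊189/23^2⌋ = 0, terminating the sum). Summing: v_23(189!) = 8 = 8.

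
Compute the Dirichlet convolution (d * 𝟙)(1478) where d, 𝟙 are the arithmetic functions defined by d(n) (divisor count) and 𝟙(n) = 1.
(d * 𝟙)(1478) = 9

Divisors of 1478: [1, 2, 739, 1478]. For each d | 1478:
  d = 1: d(1) · 𝟙(1478/1) = 1 · 1 = 1
  d = 2: d(2) · 𝟙(1478/2) = 2 · 1 = 2
  d = 739: d(739) · 𝟙(1478/739) = 2 · 1 = 2
  d = 1478: d(1478) · 𝟙(1478/1478) = 4 · 1 = 4
Summing: (d * 𝟙)(1478) = 1 + 2 + 2 + 4 = 9.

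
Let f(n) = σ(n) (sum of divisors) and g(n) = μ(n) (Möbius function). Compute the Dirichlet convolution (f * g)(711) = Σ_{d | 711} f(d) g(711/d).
(σ * μ)(711) = 711

Divisors of 711: [1, 3, 9, 79, 237, 711]. For each d | 711:
  d = 1: σ(1) · μ(711/1) = 1 · 0 = 0
  d = 3: σ(3) · μ(711/3) = 4 · 1 = 4
  d = 9: σ(9) · μ(711/9) = 13 · -1 = -13
  d = 79: σ(79) · μ(711/79) = 80 · 0 = 0
  d = 237: σ(237) · μ(711/237) = 320 · -1 = -320
  d = 711: σ(711) · μ(711/711) = 1040 · 1 = 1040
Summing: (σ * μ)(711) = 0 + 4 + -13 + 0 + -320 + 1040 = 711.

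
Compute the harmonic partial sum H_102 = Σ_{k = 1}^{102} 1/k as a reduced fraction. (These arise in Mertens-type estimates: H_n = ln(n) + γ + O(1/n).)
H_102 = 1466680552926312970266451896162877432149019/281670315928038407744716588098661706369472

Direct summation: H_102 = 1 + 1/2 + ... + 1/102. The least common denominator is lcm(1, ..., 102) = 7041757898200960193617914702466542659236800; over this denominator the numerator is 7041757898200960193617914702466542659236800 + 3520878949100480096808957351233271329618400 + 2347252632733653397872638234155514219745600 + 1760439474550240048404478675616635664809200 + 1408351579640192038723582940493308531847360 + 1173626316366826698936319117077757109872800 + 1005965414028708599088273528923791808462400 + 880219737275120024202239337808317832404600 + 782417544244551132624212744718504739915200 + 704175789820096019361791470246654265923680 + 640159808927360017601628609315140241748800 + 586813158183413349468159558538878554936400 + 541673684476996937970608823266657127633600 + 502982707014354299544136764461895904231200 + 469450526546730679574527646831102843949120 + 440109868637560012101119668904158916202300 + 414221052835350599624583217792149568190400 + 391208772122275566312106372359252369957600 + 370618836747418957558837615919291718907200 + 352087894910048009680895735123327132961840 + 335321804676236199696091176307930602820800 + 320079904463680008800814304657570120874400 + 306163386878302617113822378368110550401600 + 293406579091706674734079779269439277468200 + 281670315928038407744716588098661706369472 + 270836842238498468985304411633328563816800 + 260805848081517044208070914906168246638400 + 251491353507177149772068382230947952115600 + 242819237868998627366134989740225608939200 + 234725263273365339787263823415551421974560 + 227153480587127748181223054918275569652800 + 220054934318780006050559834452079458101150 + 213386602975786672533876203105046747249600 + 207110526417675299812291608896074784095200 + 201193082805741719817654705784758361692480 + 195604386061137783156053186179626184978800 + 190317781032458383611294991958555207006400 + 185309418373709478779418807959645859453600 + 180557894825665645990202941088885709211200 + 176043947455024004840447867561663566480920 + 171750192639047809600436943962598601444800 + 167660902338118099848045588153965301410400 + 163761811586068841712044527964338201377600 + 160039952231840004400407152328785060437200 + 156483508848910226524842548943700947983040 + 153081693439151308556911189184055275200800 + 149824636131935323268466270265245588494400 + 146703289545853337367039889634719638734100 + 143709344861244085584039075560541686923200 + 140835157964019203872358294049330853184736 + 138073684278450199874861072597383189396800 + 135418421119249234492652205816664281908400 + 132863356569829437615432352876727219985600 + 130402924040758522104035457453084123319200 + 128031961785472003520325721863028048349760 + 125745676753588574886034191115473976057800 + 123539612249139652519612538639763906302400 + 121409618934499313683067494870112804469600 + 119351828783067121925727367838415977275200 + 117362631636682669893631911707775710987280 + 115438654068868199895375650860107256708800 + 113576740293563874090611527459137784826400 + 111773934892078733232030392102643534273600 + 110027467159390003025279917226039729050575 + 108334736895399387594121764653331425526720 + 106693301487893336266938101552523373624800 + 105100864152253137218177831380097651630400 + 103555263208837649906145804448037392047600 + 102054462292767539037940792789370183467200 + 100596541402870859908827352892379180846240 + 99179688707055777374900207076993558580800 + 97802193030568891578026593089813092489400 + 96462436961656988953670064417349899441600 + 95158890516229191805647495979277603503200 + 93890105309346135914905529366220568789824 + 92654709186854739389709403979822929726800 + 91451401275337145371661229902162891678400 + 90278947412832822995101470544442854605600 + 89136175926594432830606515221095476699200 + 88021973727512002420223933780831783240460 + 86935282693839014736023638302056082212800 + 85875096319523904800218471981299300722400 + 84840456604830845706239936174295694689600 + 83830451169059049924022794076982650705200 + 82844210567070119924916643558429913638080 + 81880905793034420856022263982169100688800 + 80939745956332875788711663246741869646400 + 80019976115920002200203576164392530218600 + 79120875260684945995706906769286996171200 + 78241754424455113262421274471850473991520 + 77381954925285276852944117609522446804800 + 76540846719575654278455594592027637600400 + 75717826862375916060407684972758523217600 + 74912318065967661634233135132622794247200 + 74123767349483791511767523183858343781440 + 73351644772926668683519944817359819367050 + 72595442249494434985751697963572604734400 + 71854672430622042792019537780270843461600 + 71128867658595557511292067701682249083200 + 70417578982009601936179147024665426592368 + 69720375229712477164533808935312303556800 + 69036842139225099937430536298691594698400 = 36667013823157824256661297404071935803725475, so H_102 = 36667013823157824256661297404071935803725475/7041757898200960193617914702466542659236800; reducing by gcd(36667013823157824256661297404071935803725475, 7041757898200960193617914702466542659236800) = 25 gives 1466680552926312970266451896162877432149019/281670315928038407744716588098661706369472 ≈ 5.20708. (The PNT-adjacent estimate ln(102) + γ ≈ 5.20219 matches within O(1/n).)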